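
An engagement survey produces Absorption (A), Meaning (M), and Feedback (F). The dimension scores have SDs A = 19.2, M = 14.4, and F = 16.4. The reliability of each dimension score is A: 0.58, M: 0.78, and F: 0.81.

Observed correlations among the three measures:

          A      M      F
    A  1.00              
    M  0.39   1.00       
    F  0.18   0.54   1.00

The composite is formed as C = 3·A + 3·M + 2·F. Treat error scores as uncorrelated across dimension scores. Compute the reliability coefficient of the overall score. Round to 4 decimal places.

0.8071

Var(C) = 3²·19.2² + 3²·14.4² + 2²·16.4² + 2·[9·19.2·14.4·0.39 + 6·19.2·16.4·0.18 + 6·14.4·16.4·0.54] = 6259.84 + 4151.35 = 10411.2.
Because errors are independent across components, Cov(Tᵢ,Tⱼ) = Cov(Xᵢ,Xⱼ); the off-diagonal part of the true-score variance is the same as above.
True-score variance = [3²·19.2²·0.58 + 3²·14.4²·0.78 + 2²·16.4²·0.81] + 4151.35 = 4251.4 + 4151.35 = 8402.75.
Reliability = 8402.75 / 10411.2 = 0.8071.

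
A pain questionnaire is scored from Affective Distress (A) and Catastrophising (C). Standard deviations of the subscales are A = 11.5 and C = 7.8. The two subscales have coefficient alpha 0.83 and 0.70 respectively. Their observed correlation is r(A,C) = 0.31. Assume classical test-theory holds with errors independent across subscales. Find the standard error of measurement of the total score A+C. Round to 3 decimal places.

6.382

Var(total) = 193.09 + 55.614 = 248.704.
True-score variance = 152.356 + 55.614 = 207.97, so reliability = 0.8362.
Error variance = 248.704 − 207.97 = 40.7345; SEM = √40.7345 = 6.382.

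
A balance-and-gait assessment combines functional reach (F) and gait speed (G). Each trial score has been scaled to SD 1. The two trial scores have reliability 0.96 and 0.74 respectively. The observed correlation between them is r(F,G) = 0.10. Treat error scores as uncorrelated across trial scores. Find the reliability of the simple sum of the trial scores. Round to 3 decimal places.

Var(F+G) = 2 + 2·[0.10] = 2 + 0.2 = 2.2.
Because errors are independent across components, Cov(Tᵢ,Tⱼ) = Cov(Xᵢ,Xⱼ); the off-diagonal part of the true-score variance is the same as above.
True-score variance = [0.96 + 0.74] + 0.2 = 1.7 + 0.2 = 1.9.
Reliability = 1.9 / 2.2 = 0.864.

0.864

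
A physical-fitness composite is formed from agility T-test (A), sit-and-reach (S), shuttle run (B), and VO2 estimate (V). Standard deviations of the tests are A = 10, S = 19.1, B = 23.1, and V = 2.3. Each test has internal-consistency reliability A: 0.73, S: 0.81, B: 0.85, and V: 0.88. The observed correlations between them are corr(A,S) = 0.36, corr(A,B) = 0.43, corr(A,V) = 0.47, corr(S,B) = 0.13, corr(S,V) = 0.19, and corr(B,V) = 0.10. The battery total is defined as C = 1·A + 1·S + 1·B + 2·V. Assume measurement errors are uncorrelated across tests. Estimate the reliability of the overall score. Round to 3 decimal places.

0.886

Var(C) = 10² + 19.1² + 23.1² + 2²·2.3² + 2·[10·19.1·0.36 + 10·23.1·0.43 + 2·10·2.3·0.47 + 19.1·23.1·0.13 + 2·19.1·2.3·0.19 + 2·23.1·2.3·0.10] = 1019.58 + 548.773 = 1568.35.
With uncorrelated errors the cross-covariances are all true-score covariance, so they carry over unchanged; only the diagonal terms shrink to ρᵢσᵢ².
True-score variance = [10²·0.73 + 19.1²·0.81 + 23.1²·0.85 + 2²·2.3²·0.88] + 548.773 = 840.685 + 548.773 = 1389.46.
Reliability = 1389.46 / 1568.35 = 0.886.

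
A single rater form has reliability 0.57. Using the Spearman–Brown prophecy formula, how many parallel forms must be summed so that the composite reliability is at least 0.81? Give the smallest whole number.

4

k ≥ ρ*(1−ρ₁)/(ρ₁(1−ρ*)) = 0.81·0.43 / (0.57·0.19) = 3.216.
Smallest integer k = 4.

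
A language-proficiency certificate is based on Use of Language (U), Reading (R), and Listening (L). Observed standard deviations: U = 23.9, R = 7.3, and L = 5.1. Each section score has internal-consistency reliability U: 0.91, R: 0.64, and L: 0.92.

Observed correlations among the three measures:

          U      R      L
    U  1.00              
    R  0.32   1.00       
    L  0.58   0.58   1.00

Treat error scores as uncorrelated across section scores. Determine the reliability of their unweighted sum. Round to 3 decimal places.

Var(U+R+L) = 23.9² + 7.3² + 5.1² + 2·[23.9·7.3·0.32 + 23.9·5.1·0.58 + 7.3·5.1·0.58] = 650.51 + 296.24 = 946.75.
Because errors are independent across components, Cov(Tᵢ,Tⱼ) = Cov(Xᵢ,Xⱼ); the off-diagonal part of the true-score variance is the same as above.
True-score variance = [23.9²·0.91 + 7.3²·0.64 + 5.1²·0.92] + 296.24 = 577.836 + 296.24 = 874.076.
Reliability = 874.076 / 946.75 = 0.923.

0.923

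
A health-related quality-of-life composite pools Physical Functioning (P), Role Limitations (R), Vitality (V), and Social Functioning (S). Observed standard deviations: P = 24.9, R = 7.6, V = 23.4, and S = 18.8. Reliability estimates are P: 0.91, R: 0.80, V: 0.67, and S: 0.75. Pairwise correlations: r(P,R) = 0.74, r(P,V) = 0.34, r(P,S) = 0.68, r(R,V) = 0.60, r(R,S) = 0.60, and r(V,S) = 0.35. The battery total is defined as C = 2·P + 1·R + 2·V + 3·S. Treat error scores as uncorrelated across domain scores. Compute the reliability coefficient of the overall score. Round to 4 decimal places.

0.8948

Var(C) = 2²·24.9² + 7.6² + 2²·23.4² + 3²·18.8² + 2·[2·24.9·7.6·0.74 + 4·24.9·23.4·0.34 + 6·24.9·18.8·0.68 + 2·7.6·23.4·0.60 + 3·7.6·18.8·0.60 + 6·23.4·18.8·0.35] = 7909 + 8753.69 = 16662.7.
Because errors are independent across components, Cov(Tᵢ,Tⱼ) = Cov(Xᵢ,Xⱼ); the off-diagonal part of the true-score variance is the same as above.
True-score variance = [2²·24.9²·0.91 + 7.6²·0.80 + 2²·23.4²·0.67 + 3²·18.8²·0.75] + 8753.69 = 6156.23 + 8753.69 = 14909.9.
Reliability = 14909.9 / 16662.7 = 0.8948.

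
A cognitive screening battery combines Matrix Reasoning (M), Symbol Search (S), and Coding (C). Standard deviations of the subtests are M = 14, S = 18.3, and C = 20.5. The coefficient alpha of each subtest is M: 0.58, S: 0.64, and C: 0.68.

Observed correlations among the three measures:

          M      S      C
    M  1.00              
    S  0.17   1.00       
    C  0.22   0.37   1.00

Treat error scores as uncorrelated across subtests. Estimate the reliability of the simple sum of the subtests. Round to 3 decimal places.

Var(M+S+C) = 14² + 18.3² + 20.5² + 2·[14·18.3·0.17 + 14·20.5·0.22 + 18.3·20.5·0.37] = 951.14 + 490.999 = 1442.14.
Because errors are independent across components, Cov(Tᵢ,Tⱼ) = Cov(Xᵢ,Xⱼ); the off-diagonal part of the true-score variance is the same as above.
True-score variance = [14²·0.58 + 18.3²·0.64 + 20.5²·0.68] + 490.999 = 613.78 + 490.999 = 1104.78.
Reliability = 1104.78 / 1442.14 = 0.766.

0.766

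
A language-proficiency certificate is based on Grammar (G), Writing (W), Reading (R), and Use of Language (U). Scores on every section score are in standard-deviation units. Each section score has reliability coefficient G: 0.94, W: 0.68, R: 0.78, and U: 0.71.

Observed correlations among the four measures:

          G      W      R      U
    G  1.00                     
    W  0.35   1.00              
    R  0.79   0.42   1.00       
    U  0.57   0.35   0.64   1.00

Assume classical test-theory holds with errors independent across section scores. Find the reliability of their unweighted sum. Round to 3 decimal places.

0.913

Var(G+W+R+U) = 4 + 2·[0.35 + 0.79 + 0.57 + 0.42 + 0.35 + 0.64] = 4 + 6.24 = 10.24.
With uncorrelated errors the cross-covariances are all true-score covariance, so they carry over unchanged; only the diagonal terms shrink to ρᵢσᵢ².
True-score variance = [0.94 + 0.68 + 0.78 + 0.71] + 6.24 = 3.11 + 6.24 = 9.35.
Reliability = 9.35 / 10.24 = 0.913.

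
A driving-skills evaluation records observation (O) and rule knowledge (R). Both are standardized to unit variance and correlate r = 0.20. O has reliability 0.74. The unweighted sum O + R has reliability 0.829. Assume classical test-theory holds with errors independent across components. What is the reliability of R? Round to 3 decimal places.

0.850

Var(O+R) = 2 + 2·0.20 = 2.400.
True-score variance = ρ_O + ρ_R + 2·0.20, so 0.829 = (0.74 + ρ_R + 0.40) / 2.400.
ρ_R = 0.829·2.400 − 0.74 − 0.40 = 0.850.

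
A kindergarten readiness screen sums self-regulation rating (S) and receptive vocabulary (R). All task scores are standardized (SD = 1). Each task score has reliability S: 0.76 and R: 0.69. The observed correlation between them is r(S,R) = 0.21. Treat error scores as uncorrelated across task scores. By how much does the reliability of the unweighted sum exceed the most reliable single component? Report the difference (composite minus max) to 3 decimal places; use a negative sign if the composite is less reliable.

0.013

Var(sum) = 2 + 0.42 = 2.42; true-score variance = 1.45 + 0.42 = 1.87; composite reliability = 0.7727.
Max component reliability = 0.7600.
Difference = 0.7727 − 0.7600 = 0.013.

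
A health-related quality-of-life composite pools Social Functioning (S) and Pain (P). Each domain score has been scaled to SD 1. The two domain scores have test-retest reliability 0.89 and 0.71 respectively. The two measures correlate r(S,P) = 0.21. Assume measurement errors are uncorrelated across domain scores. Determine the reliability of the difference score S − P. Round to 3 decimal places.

0.747

Var(S−P) = 1 + 1 − 2·0.21 = 2 − 0.42 = 1.58.
Because errors are independent across components, Cov(Tᵢ,Tⱼ) = Cov(Xᵢ,Xⱼ); the off-diagonal part of the true-score variance is the same as above.
True-score variance = [0.89 + 0.71] − 0.42 = 1.6 − 0.42 = 1.18.
Reliability = 1.18 / 1.58 = 0.747.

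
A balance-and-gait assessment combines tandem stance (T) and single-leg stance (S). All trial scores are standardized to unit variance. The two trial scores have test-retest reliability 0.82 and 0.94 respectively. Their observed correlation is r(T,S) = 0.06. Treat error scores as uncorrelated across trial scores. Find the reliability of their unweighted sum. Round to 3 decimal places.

Var(T+S) = 2 + 2·[0.06] = 2 + 0.12 = 2.12.
Because errors are independent across components, Cov(Tᵢ,Tⱼ) = Cov(Xᵢ,Xⱼ); the off-diagonal part of the true-score variance is the same as above.
True-score variance = [0.82 + 0.94] + 0.12 = 1.76 + 0.12 = 1.88.
Reliability = 1.88 / 2.12 = 0.887.

0.887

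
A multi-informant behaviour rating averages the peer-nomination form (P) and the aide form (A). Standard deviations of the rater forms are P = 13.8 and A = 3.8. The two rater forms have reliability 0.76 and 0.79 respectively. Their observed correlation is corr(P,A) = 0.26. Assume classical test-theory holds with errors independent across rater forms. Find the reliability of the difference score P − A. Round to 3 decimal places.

Var(P−A) = 13.8² + 3.8² − 2·13.8·3.8·0.26 = 204.88 − 27.2688 = 177.611.
With uncorrelated errors the cross-covariances are all true-score covariance, so they carry over unchanged; only the diagonal terms shrink to ρᵢσᵢ².
True-score variance = [13.8²·0.76 + 3.8²·0.79] − 27.2688 = 156.142 − 27.2688 = 128.873.
Reliability = 128.873 / 177.611 = 0.726.

0.726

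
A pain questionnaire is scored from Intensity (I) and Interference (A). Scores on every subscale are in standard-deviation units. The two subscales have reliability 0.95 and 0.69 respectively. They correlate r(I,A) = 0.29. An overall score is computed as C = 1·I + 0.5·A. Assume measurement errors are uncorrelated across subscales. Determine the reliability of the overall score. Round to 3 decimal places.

0.917

Var(C) = 1 + 0.5² + 2·[0.5·0.29] = 1.25 + 0.29 = 1.54.
Because errors are independent across components, Cov(Tᵢ,Tⱼ) = Cov(Xᵢ,Xⱼ); the off-diagonal part of the true-score variance is the same as above.
True-score variance = [0.95 + 0.5²·0.69] + 0.29 = 1.1225 + 0.29 = 1.4125.
Reliability = 1.4125 / 1.54 = 0.917.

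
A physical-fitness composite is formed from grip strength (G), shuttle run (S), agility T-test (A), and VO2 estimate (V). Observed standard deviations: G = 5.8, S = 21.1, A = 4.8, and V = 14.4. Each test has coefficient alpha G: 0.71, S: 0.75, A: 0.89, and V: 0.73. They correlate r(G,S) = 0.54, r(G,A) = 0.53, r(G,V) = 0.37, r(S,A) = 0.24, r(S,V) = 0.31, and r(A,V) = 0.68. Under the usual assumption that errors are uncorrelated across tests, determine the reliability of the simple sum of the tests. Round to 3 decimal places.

Var(G+S+A+V) = 5.8² + 21.1² + 4.8² + 14.4² + 2·[5.8·21.1·0.54 + 5.8·4.8·0.53 + 5.8·14.4·0.37 + 21.1·4.8·0.24 + 21.1·14.4·0.31 + 4.8·14.4·0.68] = 709.25 + 554.484 = 1263.73.
Under uncorrelated errors the observed covariances equal the true-score covariances, so only the own-variance terms attenuate.
True-score variance = [5.8²·0.71 + 21.1²·0.75 + 4.8²·0.89 + 14.4²·0.73] + 554.484 = 529.67 + 554.484 = 1084.15.
Reliability = 1084.15 / 1263.73 = 0.858.

0.858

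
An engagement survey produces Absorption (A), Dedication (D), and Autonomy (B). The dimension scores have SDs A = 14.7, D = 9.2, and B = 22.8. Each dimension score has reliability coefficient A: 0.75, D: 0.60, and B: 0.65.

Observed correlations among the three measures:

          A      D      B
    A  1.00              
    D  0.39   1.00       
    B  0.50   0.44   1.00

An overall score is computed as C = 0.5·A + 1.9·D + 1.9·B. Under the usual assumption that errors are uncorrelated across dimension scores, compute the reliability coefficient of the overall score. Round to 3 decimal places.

0.761

Var(C) = 0.5²·14.7² + 1.9²·9.2² + 1.9²·22.8² + 2·[0.95·14.7·9.2·0.39 + 0.95·14.7·22.8·0.50 + 3.61·9.2·22.8·0.44] = 2236.2 + 1084.98 = 3321.18.
With uncorrelated errors the cross-covariances are all true-score covariance, so they carry over unchanged; only the diagonal terms shrink to ρᵢσᵢ².
True-score variance = [0.5²·14.7²·0.75 + 1.9²·9.2²·0.60 + 1.9²·22.8²·0.65] + 1084.98 = 1443.65 + 1084.98 = 2528.63.
Reliability = 2528.63 / 3321.18 = 0.761.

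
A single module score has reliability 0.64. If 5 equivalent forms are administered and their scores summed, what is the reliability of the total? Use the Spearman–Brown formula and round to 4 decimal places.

0.8989

ρ_k = kρ / (1 + (k−1)ρ) = 5·0.64 / (1 + 4·0.64) = 3.200 / 3.560 = 0.8989.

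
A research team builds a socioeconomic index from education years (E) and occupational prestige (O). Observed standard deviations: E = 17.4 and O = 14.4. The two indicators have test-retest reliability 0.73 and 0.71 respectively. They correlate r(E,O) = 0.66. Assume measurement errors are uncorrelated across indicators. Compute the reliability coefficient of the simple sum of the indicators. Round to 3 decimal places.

0.831

Var(E+O) = 17.4² + 14.4² + 2·[17.4·14.4·0.66] = 510.12 + 330.739 = 840.859.
With uncorrelated errors the cross-covariances are all true-score covariance, so they carry over unchanged; only the diagonal terms shrink to ρᵢσᵢ².
True-score variance = [17.4²·0.73 + 14.4²·0.71] + 330.739 = 368.24 + 330.739 = 698.98.
Reliability = 698.98 / 840.859 = 0.831.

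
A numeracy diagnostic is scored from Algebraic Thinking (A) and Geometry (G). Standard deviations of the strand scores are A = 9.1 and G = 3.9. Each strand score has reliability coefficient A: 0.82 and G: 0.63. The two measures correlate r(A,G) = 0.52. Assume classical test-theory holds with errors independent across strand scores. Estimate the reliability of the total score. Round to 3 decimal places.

0.848

Var(A+G) = 9.1² + 3.9² + 2·[9.1·3.9·0.52] = 98.02 + 36.9096 = 134.93.
Because errors are independent across components, Cov(Tᵢ,Tⱼ) = Cov(Xᵢ,Xⱼ); the off-diagonal part of the true-score variance is the same as above.
True-score variance = [9.1²·0.82 + 3.9²·0.63] + 36.9096 = 77.4865 + 36.9096 = 114.396.
Reliability = 114.396 / 134.93 = 0.848.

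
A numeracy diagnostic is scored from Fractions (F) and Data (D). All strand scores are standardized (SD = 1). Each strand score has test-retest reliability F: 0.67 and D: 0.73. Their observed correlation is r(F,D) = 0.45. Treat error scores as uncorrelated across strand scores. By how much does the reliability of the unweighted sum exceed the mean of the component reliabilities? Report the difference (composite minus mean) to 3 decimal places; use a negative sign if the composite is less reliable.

0.093

Var(sum) = 2 + 0.9 = 2.9; true-score variance = 1.4 + 0.9 = 2.3; composite reliability = 0.7931.
Mean component reliability = 0.7000.
Difference = 0.7931 − 0.7000 = 0.093.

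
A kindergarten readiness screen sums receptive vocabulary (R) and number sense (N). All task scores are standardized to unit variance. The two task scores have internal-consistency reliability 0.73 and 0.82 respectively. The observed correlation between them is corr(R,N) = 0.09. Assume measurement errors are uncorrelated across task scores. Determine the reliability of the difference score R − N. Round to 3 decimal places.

0.753

Var(R−N) = 1 + 1 − 2·0.09 = 2 − 0.18 = 1.82.
Under uncorrelated errors the observed covariances equal the true-score covariances, so only the own-variance terms attenuate.
True-score variance = [0.73 + 0.82] − 0.18 = 1.55 − 0.18 = 1.37.
Reliability = 1.37 / 1.82 = 0.753.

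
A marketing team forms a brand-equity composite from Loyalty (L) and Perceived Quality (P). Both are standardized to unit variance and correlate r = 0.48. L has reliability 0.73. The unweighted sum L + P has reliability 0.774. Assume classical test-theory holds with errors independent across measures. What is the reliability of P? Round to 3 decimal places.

Var(L+P) = 2 + 2·0.48 = 2.960.
True-score variance = ρ_L + ρ_P + 2·0.48, so 0.774 = (0.73 + ρ_P + 0.96) / 2.960.
ρ_P = 0.774·2.960 − 0.73 − 0.96 = 0.601.

0.601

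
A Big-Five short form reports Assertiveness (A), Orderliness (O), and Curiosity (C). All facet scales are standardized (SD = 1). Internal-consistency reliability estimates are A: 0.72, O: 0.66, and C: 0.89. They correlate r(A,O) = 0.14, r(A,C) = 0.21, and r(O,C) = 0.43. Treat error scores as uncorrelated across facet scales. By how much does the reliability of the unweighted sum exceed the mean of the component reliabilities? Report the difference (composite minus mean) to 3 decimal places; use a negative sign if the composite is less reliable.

Var(sum) = 3 + 1.56 = 4.56; true-score variance = 2.27 + 1.56 = 3.83; composite reliability = 0.8399.
Mean component reliability = 0.7567.
Difference = 0.8399 − 0.7567 = 0.083.

0.083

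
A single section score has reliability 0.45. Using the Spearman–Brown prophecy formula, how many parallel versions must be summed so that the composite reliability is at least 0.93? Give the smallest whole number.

17

k ≥ ρ*(1−ρ₁)/(ρ₁(1−ρ*)) = 0.93·0.55 / (0.45·0.07) = 16.238.
Smallest integer k = 17.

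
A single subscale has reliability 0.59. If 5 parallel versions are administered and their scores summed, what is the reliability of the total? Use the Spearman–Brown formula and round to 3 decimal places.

0.878

ρ_k = kρ / (1 + (k−1)ρ) = 5·0.59 / (1 + 4·0.59) = 2.950 / 3.360 = 0.878.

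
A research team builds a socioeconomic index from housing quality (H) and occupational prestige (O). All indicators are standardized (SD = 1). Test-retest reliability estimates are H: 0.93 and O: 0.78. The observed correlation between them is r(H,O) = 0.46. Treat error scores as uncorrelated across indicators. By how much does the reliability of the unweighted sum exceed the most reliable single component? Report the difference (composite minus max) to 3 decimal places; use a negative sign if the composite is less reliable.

-0.029

Var(sum) = 2 + 0.92 = 2.92; true-score variance = 1.71 + 0.92 = 2.63; composite reliability = 0.9007.
Max component reliability = 0.9300.
Difference = 0.9007 − 0.9300 = -0.029.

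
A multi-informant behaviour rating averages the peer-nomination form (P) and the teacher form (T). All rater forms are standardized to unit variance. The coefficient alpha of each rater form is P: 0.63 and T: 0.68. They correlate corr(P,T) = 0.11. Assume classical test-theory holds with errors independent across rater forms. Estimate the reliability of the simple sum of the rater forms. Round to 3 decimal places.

0.689

Var(P+T) = 2 + 2·[0.11] = 2 + 0.22 = 2.22.
Under uncorrelated errors the observed covariances equal the true-score covariances, so only the own-variance terms attenuate.
True-score variance = [0.63 + 0.68] + 0.22 = 1.31 + 0.22 = 1.53.
Reliability = 1.53 / 2.22 = 0.689.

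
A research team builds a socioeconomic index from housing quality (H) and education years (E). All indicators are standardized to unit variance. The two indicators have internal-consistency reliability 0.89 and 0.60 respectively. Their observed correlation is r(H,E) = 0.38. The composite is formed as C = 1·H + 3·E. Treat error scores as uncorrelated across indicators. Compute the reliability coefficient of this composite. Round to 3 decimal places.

Var(C) = 1 + 3² + 2·[3·0.38] = 10 + 2.28 = 12.28.
With uncorrelated errors the cross-covariances are all true-score covariance, so they carry over unchanged; only the diagonal terms shrink to ρᵢσᵢ².
True-score variance = [0.89 + 3²·0.60] + 2.28 = 6.29 + 2.28 = 8.57.
Reliability = 8.57 / 12.28 = 0.698.

0.698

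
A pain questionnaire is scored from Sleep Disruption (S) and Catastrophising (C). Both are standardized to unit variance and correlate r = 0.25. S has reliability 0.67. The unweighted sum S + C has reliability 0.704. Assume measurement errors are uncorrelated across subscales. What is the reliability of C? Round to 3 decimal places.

Var(S+C) = 2 + 2·0.25 = 2.500.
True-score variance = ρ_S + ρ_C + 2·0.25, so 0.704 = (0.67 + ρ_C + 0.50) / 2.500.
ρ_C = 0.704·2.500 − 0.67 − 0.50 = 0.590.

0.590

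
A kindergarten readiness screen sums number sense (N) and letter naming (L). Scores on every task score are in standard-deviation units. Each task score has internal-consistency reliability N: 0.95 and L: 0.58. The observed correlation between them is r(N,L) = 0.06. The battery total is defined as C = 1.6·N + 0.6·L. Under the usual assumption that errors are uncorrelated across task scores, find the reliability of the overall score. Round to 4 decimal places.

Var(C) = 1.6² + 0.6² + 2·[0.96·0.06] = 2.92 + 0.1152 = 3.0352.
With uncorrelated errors the cross-covariances are all true-score covariance, so they carry over unchanged; only the diagonal terms shrink to ρᵢσᵢ².
True-score variance = [1.6²·0.95 + 0.6²·0.58] + 0.1152 = 2.6408 + 0.1152 = 2.756.
Reliability = 2.756 / 3.0352 = 0.9080.

0.9080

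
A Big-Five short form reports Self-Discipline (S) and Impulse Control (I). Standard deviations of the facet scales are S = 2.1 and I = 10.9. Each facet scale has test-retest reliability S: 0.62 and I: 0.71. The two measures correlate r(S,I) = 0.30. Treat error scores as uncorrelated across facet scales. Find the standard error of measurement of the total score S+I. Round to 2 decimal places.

Var(total) = 123.22 + 13.734 = 136.954.
True-score variance = 87.0893 + 13.734 = 100.823, so reliability = 0.7362.
Error variance = 136.954 − 100.823 = 36.1307; SEM = √36.1307 = 6.01.

6.01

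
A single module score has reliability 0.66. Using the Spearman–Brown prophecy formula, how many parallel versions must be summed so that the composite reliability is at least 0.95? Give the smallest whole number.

k ≥ ρ*(1−ρ₁)/(ρ₁(1−ρ*)) = 0.95·0.34 / (0.66·0.05) = 9.788.
Smallest integer k = 10.

10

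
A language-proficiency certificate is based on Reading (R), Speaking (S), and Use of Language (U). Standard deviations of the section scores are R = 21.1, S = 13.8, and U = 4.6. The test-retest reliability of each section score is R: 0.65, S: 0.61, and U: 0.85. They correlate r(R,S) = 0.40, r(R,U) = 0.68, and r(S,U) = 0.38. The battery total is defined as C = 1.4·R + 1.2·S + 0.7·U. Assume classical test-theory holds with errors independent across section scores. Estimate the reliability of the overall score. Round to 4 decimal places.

0.7591

Var(C) = 1.4²·21.1² + 1.2²·13.8² + 0.7²·4.6² + 2·[1.68·21.1·13.8·0.40 + 0.98·21.1·4.6·0.68 + 0.84·13.8·4.6·0.38] = 1157.21 + 561.233 = 1718.45.
With uncorrelated errors the cross-covariances are all true-score covariance, so they carry over unchanged; only the diagonal terms shrink to ρᵢσᵢ².
True-score variance = [1.4²·21.1²·0.65 + 1.2²·13.8²·0.61 + 0.7²·4.6²·0.85] + 561.233 = 743.293 + 561.233 = 1304.53.
Reliability = 1304.53 / 1718.45 = 0.7591.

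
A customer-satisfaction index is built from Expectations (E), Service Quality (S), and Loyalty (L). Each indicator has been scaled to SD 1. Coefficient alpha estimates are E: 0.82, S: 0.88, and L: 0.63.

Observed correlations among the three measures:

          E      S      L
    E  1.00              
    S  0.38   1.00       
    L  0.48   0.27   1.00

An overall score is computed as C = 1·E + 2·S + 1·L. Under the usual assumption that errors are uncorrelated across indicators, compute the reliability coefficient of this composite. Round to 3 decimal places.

0.892

Var(C) = 1 + 2² + 1 + 2·[2·0.38 + 0.48 + 2·0.27] = 6 + 3.56 = 9.56.
Under uncorrelated errors the observed covariances equal the true-score covariances, so only the own-variance terms attenuate.
True-score variance = [0.82 + 2²·0.88 + 0.63] + 3.56 = 4.97 + 3.56 = 8.53.
Reliability = 8.53 / 9.56 = 0.892.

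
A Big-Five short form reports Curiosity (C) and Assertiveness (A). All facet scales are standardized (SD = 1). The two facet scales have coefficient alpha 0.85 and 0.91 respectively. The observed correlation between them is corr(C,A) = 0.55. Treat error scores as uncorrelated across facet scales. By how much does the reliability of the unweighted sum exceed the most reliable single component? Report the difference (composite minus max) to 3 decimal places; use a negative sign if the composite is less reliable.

Var(sum) = 2 + 1.1 = 3.1; true-score variance = 1.76 + 1.1 = 2.86; composite reliability = 0.9226.
Max component reliability = 0.9100.
Difference = 0.9226 − 0.9100 = 0.013.

0.013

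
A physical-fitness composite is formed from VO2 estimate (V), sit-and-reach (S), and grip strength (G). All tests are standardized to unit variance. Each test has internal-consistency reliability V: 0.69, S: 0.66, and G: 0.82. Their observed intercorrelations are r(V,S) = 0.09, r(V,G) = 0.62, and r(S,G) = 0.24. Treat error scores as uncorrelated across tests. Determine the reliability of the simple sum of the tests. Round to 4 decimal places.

0.8306

Var(V+S+G) = 3 + 2·[0.09 + 0.62 + 0.24] = 3 + 1.9 = 4.9.
Because errors are independent across components, Cov(Tᵢ,Tⱼ) = Cov(Xᵢ,Xⱼ); the off-diagonal part of the true-score variance is the same as above.
True-score variance = [0.69 + 0.66 + 0.82] + 1.9 = 2.17 + 1.9 = 4.07.
Reliability = 4.07 / 4.9 = 0.8306.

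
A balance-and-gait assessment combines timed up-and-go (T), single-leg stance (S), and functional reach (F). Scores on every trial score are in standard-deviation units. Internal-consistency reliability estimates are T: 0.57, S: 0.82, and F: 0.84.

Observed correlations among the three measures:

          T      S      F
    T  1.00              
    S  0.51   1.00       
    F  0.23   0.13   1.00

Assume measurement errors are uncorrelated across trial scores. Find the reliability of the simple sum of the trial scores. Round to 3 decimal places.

0.838

Var(T+S+F) = 3 + 2·[0.51 + 0.23 + 0.13] = 3 + 1.74 = 4.74.
Because errors are independent across components, Cov(Tᵢ,Tⱼ) = Cov(Xᵢ,Xⱼ); the off-diagonal part of the true-score variance is the same as above.
True-score variance = [0.57 + 0.82 + 0.84] + 1.74 = 2.23 + 1.74 = 3.97.
Reliability = 3.97 / 4.74 = 0.838.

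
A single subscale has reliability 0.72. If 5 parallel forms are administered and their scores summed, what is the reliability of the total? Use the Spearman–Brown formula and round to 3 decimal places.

0.928

ρ_k = kρ / (1 + (k−1)ρ) = 5·0.72 / (1 + 4·0.72) = 3.600 / 3.880 = 0.928.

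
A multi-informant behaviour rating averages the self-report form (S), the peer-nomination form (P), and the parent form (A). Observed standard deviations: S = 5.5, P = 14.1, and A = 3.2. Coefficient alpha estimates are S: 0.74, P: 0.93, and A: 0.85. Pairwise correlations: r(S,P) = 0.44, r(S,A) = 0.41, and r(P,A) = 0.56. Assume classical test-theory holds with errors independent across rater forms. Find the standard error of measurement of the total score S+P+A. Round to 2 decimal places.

4.83

Var(total) = 239.3 + 133.21 = 372.51.
True-score variance = 215.982 + 133.21 = 349.193, so reliability = 0.9374.
Error variance = 372.51 − 349.193 = 23.3177; SEM = √23.3177 = 4.83.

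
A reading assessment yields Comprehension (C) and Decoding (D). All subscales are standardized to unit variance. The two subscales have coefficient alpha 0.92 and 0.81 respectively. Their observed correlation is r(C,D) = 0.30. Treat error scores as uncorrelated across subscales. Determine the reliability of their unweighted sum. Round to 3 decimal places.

0.896

Var(C+D) = 2 + 2·[0.30] = 2 + 0.6 = 2.6.
With uncorrelated errors the cross-covariances are all true-score covariance, so they carry over unchanged; only the diagonal terms shrink to ρᵢσᵢ².
True-score variance = [0.92 + 0.81] + 0.6 = 1.73 + 0.6 = 2.33.
Reliability = 2.33 / 2.6 = 0.896.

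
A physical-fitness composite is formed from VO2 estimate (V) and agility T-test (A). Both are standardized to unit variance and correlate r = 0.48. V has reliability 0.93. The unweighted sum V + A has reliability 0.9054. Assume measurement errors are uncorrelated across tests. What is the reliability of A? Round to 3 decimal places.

Var(V+A) = 2 + 2·0.48 = 2.960.
True-score variance = ρ_V + ρ_A + 2·0.48, so 0.9054 = (0.93 + ρ_A + 0.96) / 2.960.
ρ_A = 0.9054·2.960 − 0.93 − 0.96 = 0.790.

0.790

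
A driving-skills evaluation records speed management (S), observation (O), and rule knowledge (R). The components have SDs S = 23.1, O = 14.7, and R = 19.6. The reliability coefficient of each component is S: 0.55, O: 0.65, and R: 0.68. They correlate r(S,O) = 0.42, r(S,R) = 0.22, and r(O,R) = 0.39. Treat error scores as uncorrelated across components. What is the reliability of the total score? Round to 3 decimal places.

0.762

Var(S+O+R) = 23.1² + 14.7² + 19.6² + 2·[23.1·14.7·0.42 + 23.1·19.6·0.22 + 14.7·19.6·0.39] = 1133.86 + 709.187 = 1843.05.
With uncorrelated errors the cross-covariances are all true-score covariance, so they carry over unchanged; only the diagonal terms shrink to ρᵢσᵢ².
True-score variance = [23.1²·0.55 + 14.7²·0.65 + 19.6²·0.68] + 709.187 = 695.173 + 709.187 = 1404.36.
Reliability = 1404.36 / 1843.05 = 0.762.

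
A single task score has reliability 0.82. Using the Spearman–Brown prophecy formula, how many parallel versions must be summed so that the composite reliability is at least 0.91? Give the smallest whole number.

3

k ≥ ρ*(1−ρ₁)/(ρ₁(1−ρ*)) = 0.91·0.18 / (0.82·0.09) = 2.220.
Smallest integer k = 3.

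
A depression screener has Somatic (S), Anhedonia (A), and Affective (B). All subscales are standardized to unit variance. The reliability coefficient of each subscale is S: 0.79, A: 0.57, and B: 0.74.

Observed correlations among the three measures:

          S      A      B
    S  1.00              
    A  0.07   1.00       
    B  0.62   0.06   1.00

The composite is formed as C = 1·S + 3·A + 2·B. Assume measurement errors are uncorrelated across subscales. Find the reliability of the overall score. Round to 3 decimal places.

Var(C) = 1 + 3² + 2² + 2·[3·0.07 + 2·0.62 + 6·0.06] = 14 + 3.62 = 17.62.
With uncorrelated errors the cross-covariances are all true-score covariance, so they carry over unchanged; only the diagonal terms shrink to ρᵢσᵢ².
True-score variance = [0.79 + 3²·0.57 + 2²·0.74] + 3.62 = 8.88 + 3.62 = 12.5.
Reliability = 12.5 / 17.62 = 0.709.

0.709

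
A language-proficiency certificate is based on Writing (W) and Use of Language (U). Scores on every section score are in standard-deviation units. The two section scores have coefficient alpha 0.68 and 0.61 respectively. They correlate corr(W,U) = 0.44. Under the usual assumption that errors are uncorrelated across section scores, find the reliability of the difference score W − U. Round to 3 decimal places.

0.366

Var(W−U) = 1 + 1 − 2·0.44 = 2 − 0.88 = 1.12.
With uncorrelated errors the cross-covariances are all true-score covariance, so they carry over unchanged; only the diagonal terms shrink to ρᵢσᵢ².
True-score variance = [0.68 + 0.61] − 0.88 = 1.29 − 0.88 = 0.41.
Reliability = 0.41 / 1.12 = 0.366.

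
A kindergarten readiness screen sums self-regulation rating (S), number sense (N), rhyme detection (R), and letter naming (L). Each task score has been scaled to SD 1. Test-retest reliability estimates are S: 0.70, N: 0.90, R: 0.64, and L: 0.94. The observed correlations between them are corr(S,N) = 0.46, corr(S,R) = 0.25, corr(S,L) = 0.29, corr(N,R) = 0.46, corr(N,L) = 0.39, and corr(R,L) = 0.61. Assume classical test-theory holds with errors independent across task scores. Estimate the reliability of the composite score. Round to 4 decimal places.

0.9081

Var(S+N+R+L) = 4 + 2·[0.46 + 0.25 + 0.29 + 0.46 + 0.39 + 0.61] = 4 + 4.92 = 8.92.
Because errors are independent across components, Cov(Tᵢ,Tⱼ) = Cov(Xᵢ,Xⱼ); the off-diagonal part of the true-score variance is the same as above.
True-score variance = [0.70 + 0.90 + 0.64 + 0.94] + 4.92 = 3.18 + 4.92 = 8.1.
Reliability = 8.1 / 8.92 = 0.9081.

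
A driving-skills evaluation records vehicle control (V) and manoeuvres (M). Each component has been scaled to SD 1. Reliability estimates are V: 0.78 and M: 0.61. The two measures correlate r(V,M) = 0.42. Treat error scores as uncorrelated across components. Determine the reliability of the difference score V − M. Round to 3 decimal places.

0.474

Var(V−M) = 1 + 1 − 2·0.42 = 2 − 0.84 = 1.16.
Under uncorrelated errors the observed covariances equal the true-score covariances, so only the own-variance terms attenuate.
True-score variance = [0.78 + 0.61] − 0.84 = 1.39 − 0.84 = 0.55.
Reliability = 0.55 / 1.16 = 0.474.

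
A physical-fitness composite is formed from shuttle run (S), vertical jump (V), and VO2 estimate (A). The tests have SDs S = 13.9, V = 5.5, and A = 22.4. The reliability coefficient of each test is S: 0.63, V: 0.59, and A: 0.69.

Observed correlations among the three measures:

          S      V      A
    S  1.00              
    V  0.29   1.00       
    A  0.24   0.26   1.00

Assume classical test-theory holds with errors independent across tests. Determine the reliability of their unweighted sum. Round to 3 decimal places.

Var(S+V+A) = 13.9² + 5.5² + 22.4² + 2·[13.9·5.5·0.29 + 13.9·22.4·0.24 + 5.5·22.4·0.26] = 725.22 + 257.858 = 983.078.
With uncorrelated errors the cross-covariances are all true-score covariance, so they carry over unchanged; only the diagonal terms shrink to ρᵢσᵢ².
True-score variance = [13.9²·0.63 + 5.5²·0.59 + 22.4²·0.69] + 257.858 = 485.784 + 257.858 = 743.642.
Reliability = 743.642 / 983.078 = 0.756.

0.756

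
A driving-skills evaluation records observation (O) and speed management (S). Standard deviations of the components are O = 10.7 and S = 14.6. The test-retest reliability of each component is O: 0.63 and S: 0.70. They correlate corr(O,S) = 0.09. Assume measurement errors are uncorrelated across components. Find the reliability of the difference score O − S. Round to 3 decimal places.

0.645

Var(O−S) = 10.7² + 14.6² − 2·10.7·14.6·0.09 = 327.65 − 28.1196 = 299.53.
With uncorrelated errors the cross-covariances are all true-score covariance, so they carry over unchanged; only the diagonal terms shrink to ρᵢσᵢ².
True-score variance = [10.7²·0.63 + 14.6²·0.70] − 28.1196 = 221.341 − 28.1196 = 193.221.
Reliability = 193.221 / 299.53 = 0.645.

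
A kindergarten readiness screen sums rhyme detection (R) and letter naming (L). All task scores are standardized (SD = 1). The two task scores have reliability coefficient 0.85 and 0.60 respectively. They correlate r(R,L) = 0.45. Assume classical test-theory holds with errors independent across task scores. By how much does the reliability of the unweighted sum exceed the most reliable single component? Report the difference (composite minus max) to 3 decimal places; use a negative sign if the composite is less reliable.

Var(sum) = 2 + 0.9 = 2.9; true-score variance = 1.45 + 0.9 = 2.35; composite reliability = 0.8103.
Max component reliability = 0.8500.
Difference = 0.8103 − 0.8500 = -0.040.

-0.040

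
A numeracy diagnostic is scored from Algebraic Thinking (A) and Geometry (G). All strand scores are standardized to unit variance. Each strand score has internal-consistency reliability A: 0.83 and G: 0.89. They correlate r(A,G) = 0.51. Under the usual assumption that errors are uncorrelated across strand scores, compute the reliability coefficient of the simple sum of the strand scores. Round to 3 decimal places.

Var(A+G) = 2 + 2·[0.51] = 2 + 1.02 = 3.02.
Because errors are independent across components, Cov(Tᵢ,Tⱼ) = Cov(Xᵢ,Xⱼ); the off-diagonal part of the true-score variance is the same as above.
True-score variance = [0.83 + 0.89] + 1.02 = 1.72 + 1.02 = 2.74.
Reliability = 2.74 / 3.02 = 0.907.

0.907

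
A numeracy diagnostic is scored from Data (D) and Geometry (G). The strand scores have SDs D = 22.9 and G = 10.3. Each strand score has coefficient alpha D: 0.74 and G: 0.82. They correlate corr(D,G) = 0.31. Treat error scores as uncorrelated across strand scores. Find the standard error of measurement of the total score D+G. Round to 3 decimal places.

12.468

Var(total) = 630.5 + 146.239 = 776.739.
True-score variance = 475.057 + 146.239 = 621.297, so reliability = 0.7999.
Error variance = 776.739 − 621.297 = 155.443; SEM = √155.443 = 12.468.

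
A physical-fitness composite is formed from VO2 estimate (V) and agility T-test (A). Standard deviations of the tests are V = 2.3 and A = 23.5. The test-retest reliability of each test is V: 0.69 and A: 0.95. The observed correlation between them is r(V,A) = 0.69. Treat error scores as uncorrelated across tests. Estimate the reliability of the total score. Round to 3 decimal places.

0.954

Var(V+A) = 2.3² + 23.5² + 2·[2.3·23.5·0.69] = 557.54 + 74.589 = 632.129.
Under uncorrelated errors the observed covariances equal the true-score covariances, so only the own-variance terms attenuate.
True-score variance = [2.3²·0.69 + 23.5²·0.95] + 74.589 = 528.288 + 74.589 = 602.877.
Reliability = 602.877 / 632.129 = 0.954.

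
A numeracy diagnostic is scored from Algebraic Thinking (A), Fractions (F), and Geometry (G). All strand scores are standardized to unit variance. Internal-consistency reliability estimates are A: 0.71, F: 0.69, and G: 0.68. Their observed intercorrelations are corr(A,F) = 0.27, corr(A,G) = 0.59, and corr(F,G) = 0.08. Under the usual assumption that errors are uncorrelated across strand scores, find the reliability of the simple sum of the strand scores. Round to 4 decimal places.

0.8115

Var(A+F+G) = 3 + 2·[0.27 + 0.59 + 0.08] = 3 + 1.88 = 4.88.
With uncorrelated errors the cross-covariances are all true-score covariance, so they carry over unchanged; only the diagonal terms shrink to ρᵢσᵢ².
True-score variance = [0.71 + 0.69 + 0.68] + 1.88 = 2.08 + 1.88 = 3.96.
Reliability = 3.96 / 4.88 = 0.8115.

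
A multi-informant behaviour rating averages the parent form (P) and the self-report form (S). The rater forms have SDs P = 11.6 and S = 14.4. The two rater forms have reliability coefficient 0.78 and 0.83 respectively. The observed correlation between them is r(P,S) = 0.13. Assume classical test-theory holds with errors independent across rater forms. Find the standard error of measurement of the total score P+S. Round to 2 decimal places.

8.05

Var(total) = 341.92 + 43.4304 = 385.35.
True-score variance = 277.066 + 43.4304 = 320.496, so reliability = 0.8317.
Error variance = 385.35 − 320.496 = 64.8544; SEM = √64.8544 = 8.05.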